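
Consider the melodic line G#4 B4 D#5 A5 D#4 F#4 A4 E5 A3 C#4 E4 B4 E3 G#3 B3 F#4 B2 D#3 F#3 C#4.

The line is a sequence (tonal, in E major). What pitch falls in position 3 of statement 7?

G#2

With 4-note cells, note 3 of each statement runs D#5, A4, E4, B3, F#3.
Carrying that down a 4th forward: C#3 → G#2.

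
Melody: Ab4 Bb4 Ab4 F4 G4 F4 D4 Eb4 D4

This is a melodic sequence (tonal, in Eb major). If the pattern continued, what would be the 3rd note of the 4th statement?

Bb3

With 3-note cells, note 3 of each statement runs Ab4, F4, D4.
Each moves down a 3rd; the next is Bb3.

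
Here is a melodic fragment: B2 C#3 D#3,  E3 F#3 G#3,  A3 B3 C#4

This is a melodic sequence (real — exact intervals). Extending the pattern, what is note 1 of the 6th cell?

C5

Grouping in 3s, the 1st note of each cell is B2, E3, A3.
Extending up a 4th: D4 → G4 → C5.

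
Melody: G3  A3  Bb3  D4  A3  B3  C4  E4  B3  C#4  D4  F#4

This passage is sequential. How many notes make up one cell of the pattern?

4

12 notes total. Splitting into 3 groups of 4:
G3 A3 Bb3 D4 | A3 B3 C4 E4 | B3 C#4 D4 F#4
Each cell is the previous one up a 2nd — so the unit is 4 notes.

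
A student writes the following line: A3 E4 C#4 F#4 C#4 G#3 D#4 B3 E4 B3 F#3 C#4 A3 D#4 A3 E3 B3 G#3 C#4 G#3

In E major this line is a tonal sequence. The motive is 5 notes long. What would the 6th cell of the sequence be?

C#3 G#3 E3 A3 E3

With a 5-note motive the entries are A3, G#3, F#3, E3, each down a 2nd from the previous.
Extending down a 2nd: D#3 → C#3.
So cell 6 is C#3 G#3 E3 A3 E3.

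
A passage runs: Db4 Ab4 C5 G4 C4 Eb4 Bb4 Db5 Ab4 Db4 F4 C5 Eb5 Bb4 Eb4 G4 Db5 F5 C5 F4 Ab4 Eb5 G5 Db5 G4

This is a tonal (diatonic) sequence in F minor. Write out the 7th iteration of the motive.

C5 G5 Bb5 F5 Bb4

The 5-note cells begin on Db4, Eb4, F4, G4, Ab4 — each up a 2nd from the last.
Extending up a 2nd: Bb4 → C5.
Statement 7 starts on C5 and keeps the same diatonic contour: C5 G5 Bb5 F5 Bb4.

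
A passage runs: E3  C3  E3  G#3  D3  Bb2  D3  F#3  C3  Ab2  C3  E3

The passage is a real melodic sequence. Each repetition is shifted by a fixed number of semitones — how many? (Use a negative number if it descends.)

Taking 4-note groups, the heads are E3, D3, C3: the pattern moves down a 2nd.
Counting half-steps from E3 to D3: -2.

-2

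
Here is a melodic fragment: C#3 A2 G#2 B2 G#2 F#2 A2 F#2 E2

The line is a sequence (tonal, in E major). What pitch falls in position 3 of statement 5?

With 3-note cells, note 3 of each statement runs G#2, F#2, E2.
Extending down a 2nd: D#2 → C#2.

C#2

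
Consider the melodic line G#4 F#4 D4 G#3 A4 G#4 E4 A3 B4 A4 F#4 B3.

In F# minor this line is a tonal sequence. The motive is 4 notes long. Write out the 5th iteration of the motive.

D5 C#5 A4 D4

Unit = 4 notes; the statements start on G#4, A4, B4, moving up a 2nd each time.
Continuing the starts: C#5 → D5.
So cell 5 is D5 C#5 A4 D4.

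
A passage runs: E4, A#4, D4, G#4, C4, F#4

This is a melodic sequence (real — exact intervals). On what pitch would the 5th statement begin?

Ab3

With a 2-note motive the entries are E4, D4, C4, each down a 2nd from the previous.
Continuing: Bb3 → Ab3. Statement 5 starts on Ab3.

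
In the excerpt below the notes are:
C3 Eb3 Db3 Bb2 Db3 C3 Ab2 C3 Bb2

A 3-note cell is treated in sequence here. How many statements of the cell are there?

3

9 notes in groups of 3 gives 9/3 = 3 statements.
Starts: C3, Bb2, Ab2 — each down a 2nd.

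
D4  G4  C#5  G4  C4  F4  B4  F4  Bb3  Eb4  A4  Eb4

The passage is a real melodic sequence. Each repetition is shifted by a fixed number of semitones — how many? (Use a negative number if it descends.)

Taking 4-note groups, the heads are D4, C4, Bb3: the pattern moves down a 2nd.
D4 to C4 spans -2 semitones.

-2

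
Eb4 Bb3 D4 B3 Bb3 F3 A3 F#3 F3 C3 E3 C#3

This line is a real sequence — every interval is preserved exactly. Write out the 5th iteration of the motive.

With a 4-note motive the entries are Eb4, Bb3, F3, each down a 4th from the previous.
Carrying on: C3 → G2.
So cell 5 is G2 D2 F#2 D#2.

G2 D2 F#2 D#2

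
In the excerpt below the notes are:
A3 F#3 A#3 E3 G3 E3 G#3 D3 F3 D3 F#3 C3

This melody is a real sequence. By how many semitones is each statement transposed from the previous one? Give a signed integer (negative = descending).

With a 4-note motive the entries are A3, G3, F3, each down a 2nd from the previous.
A3 to G3 spans -2 semitones.

-2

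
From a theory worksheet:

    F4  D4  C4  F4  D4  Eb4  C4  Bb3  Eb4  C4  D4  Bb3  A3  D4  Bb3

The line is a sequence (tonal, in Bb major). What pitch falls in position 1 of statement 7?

G3

Grouping in 5s, the 1st note of each cell is F4, Eb4, D4.
Extending down a 2nd: C4 → Bb3 → A3 → G3.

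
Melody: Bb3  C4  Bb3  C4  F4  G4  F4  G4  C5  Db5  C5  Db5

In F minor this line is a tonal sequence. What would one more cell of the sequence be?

With a 4-note motive the entries are Bb3, F4, C5, each up a 5th from the previous.
Statement 4 starts on G5 and keeps the same diatonic contour: G5 Ab5 G5 Ab5.

G5 Ab5 G5 Ab5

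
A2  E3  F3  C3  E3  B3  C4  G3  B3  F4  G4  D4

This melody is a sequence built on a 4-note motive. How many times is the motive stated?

3

12 notes in groups of 4 gives 12/4 = 3 statements.
Starts: A2, E3, B3 — each up a 5th.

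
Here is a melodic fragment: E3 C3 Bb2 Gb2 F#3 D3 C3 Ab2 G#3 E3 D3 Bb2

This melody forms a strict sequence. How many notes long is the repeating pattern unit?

4

12 notes total. Splitting into 3 groups of 4:
E3 C3 Bb2 Gb2 | F#3 D3 C3 Ab2 | G#3 E3 D3 Bb2
That's a consistent up a 2nd shift per cell, and no other grouping gives one.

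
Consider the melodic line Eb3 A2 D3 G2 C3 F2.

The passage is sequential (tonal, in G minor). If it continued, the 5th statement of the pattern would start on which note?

Taking 2-note groups, the heads are Eb3, D3, C3: the pattern moves down a 2nd.
Continuing: Bb2 → A2. Statement 5 starts on A2.

A2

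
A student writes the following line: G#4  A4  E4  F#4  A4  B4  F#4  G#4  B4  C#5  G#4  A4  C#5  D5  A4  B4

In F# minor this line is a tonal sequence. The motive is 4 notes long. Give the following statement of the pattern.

D5 E5 B4 C#5

The 4-note cells begin on G#4, A4, B4, C#5 — each up a 2nd from the last.
From D5 the diatonic shape gives D5 E5 B4 C#5.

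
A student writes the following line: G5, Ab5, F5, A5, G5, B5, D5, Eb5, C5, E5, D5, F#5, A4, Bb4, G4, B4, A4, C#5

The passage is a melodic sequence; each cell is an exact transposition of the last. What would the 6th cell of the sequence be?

F#3 G3 E3 G#3 F#3 A#3

Taking 6-note groups, the heads are G5, D5, A4: the pattern moves down a 4th.
Extending down a 4th: E4 → B3 → F#3.
So cell 6 is F#3 G3 E3 G#3 F#3 A#3.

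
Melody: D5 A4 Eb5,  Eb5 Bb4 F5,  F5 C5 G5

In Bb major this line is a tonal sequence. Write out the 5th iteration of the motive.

A5 Eb5 Bb5

Unit = 3 notes; the statements start on D5, Eb5, F5, moving up a 2nd each time.
Carrying on: G5 → A5.
From A5 the diatonic shape gives A5 Eb5 Bb5.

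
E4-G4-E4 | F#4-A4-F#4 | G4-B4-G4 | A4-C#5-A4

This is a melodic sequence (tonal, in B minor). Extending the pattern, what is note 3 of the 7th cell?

D5

The unit is 3 notes. Position-3 pitches of the 4 shown cells: E4, F#4, G4, A4.
Each moves up a 2nd. Continuing: B4 → C#5 → D5.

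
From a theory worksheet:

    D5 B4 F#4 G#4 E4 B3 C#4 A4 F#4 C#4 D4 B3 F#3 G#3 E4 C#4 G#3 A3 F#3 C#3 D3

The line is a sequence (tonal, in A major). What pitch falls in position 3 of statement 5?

A2

Grouping in 7s, the 3rd note of each cell is F#4, C#4, G#3.
Each moves down a 4th. Continuing: D3 → A2.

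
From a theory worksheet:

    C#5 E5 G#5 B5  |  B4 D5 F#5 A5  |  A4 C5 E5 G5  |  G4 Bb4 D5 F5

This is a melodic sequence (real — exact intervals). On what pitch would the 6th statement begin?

Eb4

With a 4-note motive the entries are C#5, B4, A4, G4, each down a 2nd from the previous.
Extending the heads down a 2nd: F4 → Eb4.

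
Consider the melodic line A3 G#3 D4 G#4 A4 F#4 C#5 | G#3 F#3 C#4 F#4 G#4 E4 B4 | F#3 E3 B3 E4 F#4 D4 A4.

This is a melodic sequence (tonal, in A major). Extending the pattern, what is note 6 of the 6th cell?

A3

Grouping in 7s, the 6th note of each cell is F#4, E4, D4.
Extending down a 2nd: C#4 → B3 → A3.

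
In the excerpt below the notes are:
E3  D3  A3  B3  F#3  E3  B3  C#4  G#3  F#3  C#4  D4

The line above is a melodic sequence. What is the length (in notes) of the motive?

4

There are 12 notes; a 4-note unit gives 3 cells:
E3 D3 A3 B3 | F#3 E3 B3 C#4 | G#3 F#3 C#4 D4
That's a consistent up a 2nd shift per cell, and no other grouping gives one.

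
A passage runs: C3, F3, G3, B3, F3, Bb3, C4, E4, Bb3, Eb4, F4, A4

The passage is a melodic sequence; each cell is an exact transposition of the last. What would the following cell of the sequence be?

Eb4 Ab4 Bb4 D5

Unit = 4 notes; the statements start on C3, F3, Bb3, moving up a 4th each time.
Statement 4 starts on Eb4 and keeps the same exact contour: Eb4 Ab4 Bb4 D5.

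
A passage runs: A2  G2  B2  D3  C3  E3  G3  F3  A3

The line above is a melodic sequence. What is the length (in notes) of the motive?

9 notes total. Splitting into 3 groups of 3:
A2 G2 B2 | D3 C3 E3 | G3 F3 A3
That's a consistent up a 4th shift per cell, and no other grouping gives one.

3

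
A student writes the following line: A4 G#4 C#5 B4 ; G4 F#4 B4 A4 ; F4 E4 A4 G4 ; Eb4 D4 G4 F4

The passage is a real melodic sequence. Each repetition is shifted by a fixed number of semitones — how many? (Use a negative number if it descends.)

Unit = 4 notes; the statements start on A4, G4, F4, Eb4, moving down a 2nd each time.
A4 to G4 spans -2 semitones.

-2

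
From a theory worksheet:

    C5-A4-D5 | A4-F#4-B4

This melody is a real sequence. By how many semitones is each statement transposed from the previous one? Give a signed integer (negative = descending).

The 3-note cells begin on C5, A4 — each down a 3rd from the last.
C5→A4 is 69 − 72 = -3 semitones.

-3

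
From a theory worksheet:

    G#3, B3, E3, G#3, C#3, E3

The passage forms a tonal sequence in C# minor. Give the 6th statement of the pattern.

Unit = 2 notes; the statements start on G#3, E3, C#3, moving down a 3rd each time.
Extending down a 3rd: A2 → F#2 → D#2.
From D#2 the diatonic shape gives D#2 F#2.

D#2 F#2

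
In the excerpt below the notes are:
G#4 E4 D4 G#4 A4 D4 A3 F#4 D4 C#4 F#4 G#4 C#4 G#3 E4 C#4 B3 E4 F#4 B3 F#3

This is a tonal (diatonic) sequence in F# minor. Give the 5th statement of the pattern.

C#4 A3 G#3 C#4 D4 G#3 D3

Unit = 7 notes; the statements start on G#4, F#4, E4, moving down a 2nd each time.
Carrying on: D4 → C#4.
So cell 5 is C#4 A3 G#3 C#4 D4 G#3 D3.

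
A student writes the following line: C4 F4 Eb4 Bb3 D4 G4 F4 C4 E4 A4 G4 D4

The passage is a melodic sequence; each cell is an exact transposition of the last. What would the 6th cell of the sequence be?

With a 4-note motive the entries are C4, D4, E4, each up a 2nd from the previous.
Extending up a 2nd: F#4 → G#4 → A#4.
From A#4 the exact shape gives A#4 D#5 C#5 G#4.

A#4 D#5 C#5 G#4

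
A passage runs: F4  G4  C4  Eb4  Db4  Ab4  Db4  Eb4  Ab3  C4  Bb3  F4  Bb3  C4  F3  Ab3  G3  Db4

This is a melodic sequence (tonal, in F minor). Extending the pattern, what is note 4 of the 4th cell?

F3

With 6-note cells, note 4 of each statement runs Eb4, C4, Ab3.
One more down a 3rd gives F3.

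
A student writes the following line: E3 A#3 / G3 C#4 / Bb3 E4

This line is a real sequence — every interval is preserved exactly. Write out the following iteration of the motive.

Db4 G4

Unit = 2 notes; the statements start on E3, G3, Bb3, moving up a 3rd each time.
So cell 4 is Db4 G4.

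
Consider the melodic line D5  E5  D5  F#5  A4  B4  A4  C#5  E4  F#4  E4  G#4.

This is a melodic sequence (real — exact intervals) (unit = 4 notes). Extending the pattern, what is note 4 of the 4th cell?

Grouping in 4s, the 4th note of each cell is F#5, C#5, G#4.
One more down a 4th gives D#4.

D#4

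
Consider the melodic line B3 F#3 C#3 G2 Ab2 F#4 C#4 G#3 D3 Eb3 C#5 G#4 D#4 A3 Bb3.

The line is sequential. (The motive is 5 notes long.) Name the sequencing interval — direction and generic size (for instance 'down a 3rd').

up a 5th

The 5-note cells begin on B3, F#4, C#5 — each up a 5th from the last.
From B3 to F#4: up a 5th.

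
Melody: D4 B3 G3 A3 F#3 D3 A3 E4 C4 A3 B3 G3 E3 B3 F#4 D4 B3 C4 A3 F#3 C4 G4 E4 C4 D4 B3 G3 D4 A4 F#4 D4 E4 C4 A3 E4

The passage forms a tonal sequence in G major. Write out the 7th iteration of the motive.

C5 A4 F#4 G4 E4 C4 G4

Unit = 7 notes; the statements start on D4, E4, F#4, G4, A4, moving up a 2nd each time.
Extending up a 2nd: B4 → C5.
From C5 the diatonic shape gives C5 A4 F#4 G4 E4 C4 G4.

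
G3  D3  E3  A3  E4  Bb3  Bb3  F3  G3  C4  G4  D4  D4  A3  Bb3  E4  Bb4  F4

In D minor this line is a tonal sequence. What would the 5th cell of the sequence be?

With a 6-note motive the entries are G3, Bb3, D4, each up a 3rd from the previous.
Carrying on: F4 → A4.
Statement 5 starts on A4 and keeps the same diatonic contour: A4 E4 F4 Bb4 F5 C5.

A4 E4 F4 Bb4 F5 C5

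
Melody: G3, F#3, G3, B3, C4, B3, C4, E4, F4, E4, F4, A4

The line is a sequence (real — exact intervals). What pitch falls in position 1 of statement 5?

The unit is 4 notes. Position-1 pitches of the 3 shown cells: G3, C4, F4.
Carrying that up a 4th forward: Bb4 → Eb5.

Eb5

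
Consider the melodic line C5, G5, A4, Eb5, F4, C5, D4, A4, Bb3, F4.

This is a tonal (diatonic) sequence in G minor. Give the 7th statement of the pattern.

Unit = 2 notes; the statements start on C5, A4, F4, D4, Bb3, moving down a 3rd each time.
Continuing the starts: G3 → Eb3.
So cell 7 is Eb3 Bb3.

Eb3 Bb3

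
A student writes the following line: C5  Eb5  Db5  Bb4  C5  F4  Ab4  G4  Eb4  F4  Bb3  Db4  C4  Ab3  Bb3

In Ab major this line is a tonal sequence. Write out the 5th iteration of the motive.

Ab2 C3 Bb2 G2 Ab2

The 5-note cells begin on C5, F4, Bb3 — each down a 5th from the last.
Carrying on: Eb3 → Ab2.
From Ab2 the diatonic shape gives Ab2 C3 Bb2 G2 Ab2.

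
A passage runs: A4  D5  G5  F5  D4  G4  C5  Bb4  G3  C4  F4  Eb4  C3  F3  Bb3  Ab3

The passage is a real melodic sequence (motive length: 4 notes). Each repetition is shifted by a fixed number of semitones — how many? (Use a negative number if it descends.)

-7

Taking 4-note groups, the heads are A4, D4, G3, C3: the pattern moves down a 5th.
A4 to D4 spans -7 semitones.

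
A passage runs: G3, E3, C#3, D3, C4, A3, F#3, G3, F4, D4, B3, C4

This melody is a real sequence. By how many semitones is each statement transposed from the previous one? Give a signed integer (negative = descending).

With a 4-note motive the entries are G3, C4, F4, each up a 4th from the previous.
Counting half-steps from G3 to C4: 5.

5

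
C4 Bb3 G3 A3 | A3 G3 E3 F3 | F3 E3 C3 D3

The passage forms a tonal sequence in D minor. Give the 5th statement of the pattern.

Bb2 A2 F2 G2

Taking 4-note groups, the heads are C4, A3, F3: the pattern moves down a 3rd.
Extending down a 3rd: D3 → Bb2.
So cell 5 is Bb2 A2 F2 G2.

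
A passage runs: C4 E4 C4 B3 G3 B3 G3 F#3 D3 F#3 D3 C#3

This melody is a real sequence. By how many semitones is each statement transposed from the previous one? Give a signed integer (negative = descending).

Unit = 4 notes; the statements start on C4, G3, D3, moving down a 4th each time.
C4 to G3 spans -5 semitones.

-5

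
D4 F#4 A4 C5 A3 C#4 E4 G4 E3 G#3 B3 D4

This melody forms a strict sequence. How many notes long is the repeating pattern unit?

Try groups of 4 (3 cells in 12 notes):
D4 F#4 A4 C5 | A3 C#4 E4 G4 | E3 G#3 B3 D4
Each cell is the previous one down a 4th — so the unit is 4 notes.

4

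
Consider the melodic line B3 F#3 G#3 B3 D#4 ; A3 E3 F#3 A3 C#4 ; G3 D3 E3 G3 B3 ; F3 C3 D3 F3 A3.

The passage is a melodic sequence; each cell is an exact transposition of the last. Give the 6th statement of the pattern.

Unit = 5 notes; the statements start on B3, A3, G3, F3, moving down a 2nd each time.
Carrying on: Eb3 → Db3.
So cell 6 is Db3 Ab2 Bb2 Db3 F3.

Db3 Ab2 Bb2 Db3 F3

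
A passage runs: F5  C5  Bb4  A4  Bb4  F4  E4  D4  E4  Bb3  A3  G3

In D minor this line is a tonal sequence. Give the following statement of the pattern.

Unit = 4 notes; the statements start on F5, Bb4, E4, moving down a 5th each time.
So cell 4 is A3 E3 D3 C3.

A3 E3 D3 C3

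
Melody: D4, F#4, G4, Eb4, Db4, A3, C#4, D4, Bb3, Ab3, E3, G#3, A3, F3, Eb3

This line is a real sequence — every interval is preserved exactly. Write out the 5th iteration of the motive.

Unit = 5 notes; the statements start on D4, A3, E3, moving down a 4th each time.
Extending down a 4th: B2 → F#2.
So cell 5 is F#2 A#2 B2 G2 F2.

F#2 A#2 B2 G2 F2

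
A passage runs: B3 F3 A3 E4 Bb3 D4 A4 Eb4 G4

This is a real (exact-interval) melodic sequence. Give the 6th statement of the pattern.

Unit = 3 notes; the statements start on B3, E4, A4, moving up a 4th each time.
Extending up a 4th: D5 → G5 → C6.
Statement 6 starts on C6 and keeps the same exact contour: C6 Gb5 Bb5.

C6 Gb5 Bb5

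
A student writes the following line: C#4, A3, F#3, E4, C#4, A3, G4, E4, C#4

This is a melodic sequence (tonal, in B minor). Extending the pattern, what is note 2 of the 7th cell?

F#5

The unit is 3 notes. Position-2 pitches of the 3 shown cells: A3, C#4, E4.
Extending up a 3rd: G4 → B4 → D5 → F#5.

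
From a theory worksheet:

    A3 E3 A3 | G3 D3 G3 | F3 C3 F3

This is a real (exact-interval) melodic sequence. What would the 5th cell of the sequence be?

The 3-note cells begin on A3, G3, F3 — each down a 2nd from the last.
Carrying on: Eb3 → Db3.
Statement 5 starts on Db3 and keeps the same exact contour: Db3 Ab2 Db3.

Db3 Ab2 Db3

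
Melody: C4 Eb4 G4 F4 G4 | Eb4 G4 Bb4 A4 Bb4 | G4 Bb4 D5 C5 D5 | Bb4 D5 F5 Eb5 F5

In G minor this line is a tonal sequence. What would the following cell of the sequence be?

D5 F5 A5 G5 A5

The 5-note cells begin on C4, Eb4, G4, Bb4 — each up a 3rd from the last.
So cell 5 is D5 F5 A5 G5 A5.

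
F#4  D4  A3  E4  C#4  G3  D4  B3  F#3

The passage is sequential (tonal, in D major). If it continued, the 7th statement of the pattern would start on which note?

Unit = 3 notes; the statements start on F#4, E4, D4, moving down a 2nd each time.
Continuing: C#4 → B3 → A3 → G3. Statement 7 starts on G3.

G3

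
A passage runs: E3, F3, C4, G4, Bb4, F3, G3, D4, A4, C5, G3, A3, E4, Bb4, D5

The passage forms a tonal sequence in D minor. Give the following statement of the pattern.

A3 Bb3 F4 C5 E5

The 5-note cells begin on E3, F3, G3 — each up a 2nd from the last.
From A3 the diatonic shape gives A3 Bb3 F4 C5 E5.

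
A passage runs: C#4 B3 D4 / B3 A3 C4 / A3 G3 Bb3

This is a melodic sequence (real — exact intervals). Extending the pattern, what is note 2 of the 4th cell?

F3

With 3-note cells, note 2 of each statement runs B3, A3, G3.
From G3, down a 2nd gives F3.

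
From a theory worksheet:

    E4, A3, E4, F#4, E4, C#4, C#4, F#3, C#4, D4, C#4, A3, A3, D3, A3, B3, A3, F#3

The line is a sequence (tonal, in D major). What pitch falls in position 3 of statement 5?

D3

The unit is 6 notes. Position-3 pitches of the 3 shown cells: E4, C#4, A3.
Each moves down a 3rd. Continuing: F#3 → D3.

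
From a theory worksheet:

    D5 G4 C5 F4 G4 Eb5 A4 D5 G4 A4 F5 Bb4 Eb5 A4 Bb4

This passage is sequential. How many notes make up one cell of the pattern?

5

15 notes total. Splitting into 3 groups of 5:
D5 G4 C5 F4 G4 | Eb5 A4 D5 G4 A4 | F5 Bb4 Eb5 A4 Bb4
Every group is a transposition up a 2nd of the one before; no shorter unit works.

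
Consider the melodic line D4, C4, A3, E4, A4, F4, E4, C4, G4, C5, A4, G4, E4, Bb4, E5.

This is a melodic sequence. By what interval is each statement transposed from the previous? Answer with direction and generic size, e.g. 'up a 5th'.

Taking 5-note groups, the heads are D4, F4, A4: the pattern moves up a 3rd.
From D4 to F4: up a 3rd.

up a 3rd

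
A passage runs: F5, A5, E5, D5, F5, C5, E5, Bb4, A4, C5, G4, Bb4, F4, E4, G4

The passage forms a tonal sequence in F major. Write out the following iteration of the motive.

Unit = 5 notes; the statements start on F5, C5, G4, moving down a 4th each time.
So cell 4 is D4 F4 C4 Bb3 D4.

D4 F4 C4 Bb3 D4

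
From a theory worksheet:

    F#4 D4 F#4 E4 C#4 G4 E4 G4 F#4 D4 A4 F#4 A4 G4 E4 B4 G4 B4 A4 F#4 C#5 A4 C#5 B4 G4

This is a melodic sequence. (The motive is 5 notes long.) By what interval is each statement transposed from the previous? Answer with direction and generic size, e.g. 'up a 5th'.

Taking 5-note groups, the heads are F#4, G4, A4, B4, C#5: the pattern moves up a 2nd.
F#4 to G4 is up a 2nd.

up a 2nd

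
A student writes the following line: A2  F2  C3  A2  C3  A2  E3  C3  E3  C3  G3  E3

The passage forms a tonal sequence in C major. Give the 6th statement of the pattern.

D4 B3 F4 D4

Unit = 4 notes; the statements start on A2, C3, E3, moving up a 3rd each time.
Continuing the starts: G3 → B3 → D4.
Statement 6 starts on D4 and keeps the same diatonic contour: D4 B3 F4 D4.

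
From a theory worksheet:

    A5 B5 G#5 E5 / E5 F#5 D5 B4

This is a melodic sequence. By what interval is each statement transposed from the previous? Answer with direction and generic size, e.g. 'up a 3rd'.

Unit = 4 notes; the statements start on A5, E5, moving down a 4th each time.
A5 to E5 is down a 4th.

down a 4th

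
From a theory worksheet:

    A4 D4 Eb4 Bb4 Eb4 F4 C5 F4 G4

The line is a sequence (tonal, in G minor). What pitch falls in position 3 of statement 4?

The unit is 3 notes. Position-3 pitches of the 3 shown cells: Eb4, F4, G4.
Each moves up a 2nd; the next is A4.

A4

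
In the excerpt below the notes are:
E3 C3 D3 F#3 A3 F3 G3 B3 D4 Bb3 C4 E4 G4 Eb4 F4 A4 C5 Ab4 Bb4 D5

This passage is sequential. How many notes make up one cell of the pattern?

Try groups of 4 (5 cells in 20 notes):
E3 C3 D3 F#3 | A3 F3 G3 B3 | D4 Bb3 C4 E4 | G4 Eb4 F4 A4 | C5 Ab4 Bb4 D5
Every group is a transposition up a 4th of the one before; no shorter unit works.

4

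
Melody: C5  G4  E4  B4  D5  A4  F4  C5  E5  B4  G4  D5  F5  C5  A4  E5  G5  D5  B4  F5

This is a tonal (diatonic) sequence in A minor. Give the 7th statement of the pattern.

Taking 4-note groups, the heads are C5, D5, E5, F5, G5: the pattern moves up a 2nd.
Carrying on: A5 → B5.
Statement 7 starts on B5 and keeps the same diatonic contour: B5 F5 D5 A5.

B5 F5 D5 A5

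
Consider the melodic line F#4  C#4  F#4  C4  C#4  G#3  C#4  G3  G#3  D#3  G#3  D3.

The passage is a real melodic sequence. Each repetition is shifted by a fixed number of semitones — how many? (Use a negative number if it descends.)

-5

With a 4-note motive the entries are F#4, C#4, G#3, each down a 4th from the previous.
F#4→C#4 is 61 − 66 = -5 semitones.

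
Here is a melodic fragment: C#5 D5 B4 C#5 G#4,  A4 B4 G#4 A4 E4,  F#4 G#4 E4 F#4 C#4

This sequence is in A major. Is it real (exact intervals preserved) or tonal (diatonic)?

Every note is diatonic to A major.
Cell 1 has +1 semitones from note 1 to 2, but cell 2 has +2 — the interval quality changes while the contour stays the same, which is the hallmark of a tonal sequence.

tonal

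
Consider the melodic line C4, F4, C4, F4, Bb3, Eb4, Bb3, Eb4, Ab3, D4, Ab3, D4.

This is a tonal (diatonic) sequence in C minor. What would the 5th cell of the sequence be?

F3 Bb3 F3 Bb3

The 4-note cells begin on C4, Bb3, Ab3 — each down a 2nd from the last.
Carrying on: G3 → F3.
So cell 5 is F3 Bb3 F3 Bb3.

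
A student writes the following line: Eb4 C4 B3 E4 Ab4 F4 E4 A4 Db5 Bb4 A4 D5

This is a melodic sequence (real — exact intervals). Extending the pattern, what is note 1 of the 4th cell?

Gb5

The unit is 4 notes. Position-1 pitches of the 3 shown cells: Eb4, Ab4, Db5.
Each moves up a 4th; the next is Gb5.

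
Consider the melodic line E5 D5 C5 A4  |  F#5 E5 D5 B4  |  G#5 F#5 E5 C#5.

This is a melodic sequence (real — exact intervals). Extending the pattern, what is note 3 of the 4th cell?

F#5

With 4-note cells, note 3 of each statement runs C5, D5, E5.
One more up a 2nd gives F#5.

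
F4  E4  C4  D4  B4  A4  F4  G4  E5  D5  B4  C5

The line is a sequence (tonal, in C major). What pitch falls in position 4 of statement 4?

F5

The unit is 4 notes. Position-4 pitches of the 3 shown cells: D4, G4, C5.
Each moves up a 4th; the next is F5.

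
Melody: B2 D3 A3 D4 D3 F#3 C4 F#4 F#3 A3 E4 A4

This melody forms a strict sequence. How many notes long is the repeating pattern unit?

4

Try groups of 4 (3 cells in 12 notes):
B2 D3 A3 D4 | D3 F#3 C4 F#4 | F#3 A3 E4 A4
Each cell is the previous one up a 3rd — so the unit is 4 notes.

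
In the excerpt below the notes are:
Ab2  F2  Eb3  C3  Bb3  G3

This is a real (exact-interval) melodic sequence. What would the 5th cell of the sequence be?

The 2-note cells begin on Ab2, Eb3, Bb3 — each up a 5th from the last.
Carrying on: F4 → C5.
From C5 the exact shape gives C5 A4.

C5 A4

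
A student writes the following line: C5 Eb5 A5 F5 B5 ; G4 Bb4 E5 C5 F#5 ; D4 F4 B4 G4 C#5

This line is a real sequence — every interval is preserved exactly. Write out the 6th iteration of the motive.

B2 D3 G#3 E3 A#3

Taking 5-note groups, the heads are C5, G4, D4: the pattern moves down a 4th.
Continuing the starts: A3 → E3 → B2.
Statement 6 starts on B2 and keeps the same exact contour: B2 D3 G#3 E3 A#3.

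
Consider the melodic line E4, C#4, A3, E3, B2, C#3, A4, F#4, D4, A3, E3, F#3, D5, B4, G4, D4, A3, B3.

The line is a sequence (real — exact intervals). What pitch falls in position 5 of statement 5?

Grouping in 6s, the 5th note of each cell is B2, E3, A3.
Carrying that up a 4th forward: D4 → G4.

G4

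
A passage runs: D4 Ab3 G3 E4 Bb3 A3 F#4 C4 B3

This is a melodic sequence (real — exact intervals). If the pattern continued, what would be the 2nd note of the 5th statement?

E4

With 3-note cells, note 2 of each statement runs Ab3, Bb3, C4.
Each moves up a 2nd. Continuing: D4 → E4.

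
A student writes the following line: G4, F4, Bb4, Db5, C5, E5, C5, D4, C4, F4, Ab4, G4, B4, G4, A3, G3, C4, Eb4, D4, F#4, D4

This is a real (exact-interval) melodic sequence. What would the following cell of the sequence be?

E3 D3 G3 Bb3 A3 C#4 A3

Unit = 7 notes; the statements start on G4, D4, A3, moving down a 4th each time.
Statement 4 starts on E3 and keeps the same exact contour: E3 D3 G3 Bb3 A3 C#4 A3.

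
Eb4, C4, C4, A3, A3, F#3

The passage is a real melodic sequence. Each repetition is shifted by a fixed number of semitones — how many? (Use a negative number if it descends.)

-3

The 2-note cells begin on Eb4, C4, A3 — each down a 3rd from the last.
Counting half-steps from Eb4 to C4: -3.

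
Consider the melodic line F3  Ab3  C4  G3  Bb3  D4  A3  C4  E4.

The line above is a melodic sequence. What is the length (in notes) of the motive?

3

There are 9 notes; a 3-note unit gives 3 cells:
F3 Ab3 C4 | G3 Bb3 D4 | A3 C4 E4
Each cell is the previous one up a 2nd — so the unit is 3 notes.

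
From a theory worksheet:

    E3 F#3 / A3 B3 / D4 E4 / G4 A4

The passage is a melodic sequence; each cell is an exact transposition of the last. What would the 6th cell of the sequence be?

F5 G5

Unit = 2 notes; the statements start on E3, A3, D4, G4, moving up a 4th each time.
Carrying on: C5 → F5.
Statement 6 starts on F5 and keeps the same exact contour: F5 G5.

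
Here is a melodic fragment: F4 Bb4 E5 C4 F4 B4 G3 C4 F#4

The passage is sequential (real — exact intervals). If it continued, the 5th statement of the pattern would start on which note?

The 3-note cells begin on F4, C4, G3 — each down a 4th from the last.
Extending the heads down a 4th: D3 → A2.

A2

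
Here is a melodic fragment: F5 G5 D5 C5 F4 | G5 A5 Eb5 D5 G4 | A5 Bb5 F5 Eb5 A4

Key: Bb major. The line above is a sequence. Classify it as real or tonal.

tonal

Every note is diatonic to Bb major.
Cell 1 has -5 semitones from note 2 to 3, but cell 2 has -6 — the interval quality changes while the contour stays the same, which is the hallmark of a tonal sequence.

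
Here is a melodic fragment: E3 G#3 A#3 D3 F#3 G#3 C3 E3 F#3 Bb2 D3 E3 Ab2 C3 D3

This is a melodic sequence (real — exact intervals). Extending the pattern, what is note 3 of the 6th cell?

The unit is 3 notes. Position-3 pitches of the 5 shown cells: A#3, G#3, F#3, E3, D3.
One more down a 2nd gives C3.

C3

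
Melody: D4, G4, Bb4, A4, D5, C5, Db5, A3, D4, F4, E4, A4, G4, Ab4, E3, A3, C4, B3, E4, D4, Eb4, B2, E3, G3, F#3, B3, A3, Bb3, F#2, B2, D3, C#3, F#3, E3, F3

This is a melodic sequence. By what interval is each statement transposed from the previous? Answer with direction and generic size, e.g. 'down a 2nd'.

Unit = 7 notes; the statements start on D4, A3, E3, B2, F#2, moving down a 4th each time.
D4 to A3 is down a 4th.

down a 4th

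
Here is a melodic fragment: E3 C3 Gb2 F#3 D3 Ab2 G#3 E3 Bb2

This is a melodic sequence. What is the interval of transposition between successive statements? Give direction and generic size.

With a 3-note motive the entries are E3, F#3, G#3, each up a 2nd from the previous.
E3 to F#3 is up a 2nd.

up a 2nd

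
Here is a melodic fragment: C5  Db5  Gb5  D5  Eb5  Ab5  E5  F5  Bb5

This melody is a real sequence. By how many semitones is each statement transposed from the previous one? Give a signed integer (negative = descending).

2

Unit = 3 notes; the statements start on C5, D5, E5, moving up a 2nd each time.
Counting half-steps from C5 to D5: 2.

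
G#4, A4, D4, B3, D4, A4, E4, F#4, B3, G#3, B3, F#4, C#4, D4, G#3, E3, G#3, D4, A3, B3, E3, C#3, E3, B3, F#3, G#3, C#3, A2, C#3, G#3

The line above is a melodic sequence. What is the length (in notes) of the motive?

There are 30 notes; a 6-note unit gives 5 cells:
G#4 A4 D4 B3 D4 A4 | E4 F#4 B3 G#3 B3 F#4 | C#4 D4 G#3 E3 G#3 D4 | A3 B3 E3 C#3 E3 B3 | F#3 G#3 C#3 A2 C#3 G#3
That's a consistent down a 3rd shift per cell, and no other grouping gives one.

6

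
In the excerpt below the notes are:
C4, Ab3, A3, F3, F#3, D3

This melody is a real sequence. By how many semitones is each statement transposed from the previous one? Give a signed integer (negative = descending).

-3

With a 2-note motive the entries are C4, A3, F#3, each down a 3rd from the previous.
Counting half-steps from C4 to A3: -3.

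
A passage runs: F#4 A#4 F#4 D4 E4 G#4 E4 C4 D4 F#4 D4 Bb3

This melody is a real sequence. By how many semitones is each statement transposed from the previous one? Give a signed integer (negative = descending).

-2

The 4-note cells begin on F#4, E4, D4 — each down a 2nd from the last.
Counting half-steps from F#4 to E4: -2.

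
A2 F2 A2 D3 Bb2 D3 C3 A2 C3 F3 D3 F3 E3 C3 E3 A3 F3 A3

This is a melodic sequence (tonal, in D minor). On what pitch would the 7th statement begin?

F4

The 6-note cells begin on A2, C3, E3 — each up a 3rd from the last.
Extending the heads up a 3rd: G3 → Bb3 → D4 → F4.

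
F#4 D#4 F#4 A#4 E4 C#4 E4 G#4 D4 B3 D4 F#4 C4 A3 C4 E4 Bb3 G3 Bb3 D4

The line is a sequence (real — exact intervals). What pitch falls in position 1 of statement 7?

Gb3

With 4-note cells, note 1 of each statement runs F#4, E4, D4, C4, Bb3.
Extending down a 2nd: Ab3 → Gb3.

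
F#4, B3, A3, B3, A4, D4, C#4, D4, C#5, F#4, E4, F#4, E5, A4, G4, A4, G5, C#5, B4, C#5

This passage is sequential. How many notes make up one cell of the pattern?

4

There are 20 notes; a 4-note unit gives 5 cells:
F#4 B3 A3 B3 | A4 D4 C#4 D4 | C#5 F#4 E4 F#4 | E5 A4 G4 A4 | G5 C#5 B4 C#5
That's a consistent up a 3rd shift per cell, and no other grouping gives one.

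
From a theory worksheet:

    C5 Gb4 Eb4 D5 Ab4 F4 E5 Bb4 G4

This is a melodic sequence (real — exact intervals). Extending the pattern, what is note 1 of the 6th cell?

The unit is 3 notes. Position-1 pitches of the 3 shown cells: C5, D5, E5.
Each moves up a 2nd. Continuing: F#5 → G#5 → A#5.

A#5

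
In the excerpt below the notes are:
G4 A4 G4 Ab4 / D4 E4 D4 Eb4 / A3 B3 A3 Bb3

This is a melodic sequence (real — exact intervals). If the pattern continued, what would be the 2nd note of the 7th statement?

The unit is 4 notes. Position-2 pitches of the 3 shown cells: A4, E4, B3.
Each moves down a 4th. Continuing: F#3 → C#3 → G#2 → D#2.

D#2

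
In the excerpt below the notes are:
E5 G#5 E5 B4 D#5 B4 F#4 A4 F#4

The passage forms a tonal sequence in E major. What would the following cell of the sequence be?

The 3-note cells begin on E5, B4, F#4 — each down a 4th from the last.
From C#4 the diatonic shape gives C#4 E4 C#4.

C#4 E4 C#4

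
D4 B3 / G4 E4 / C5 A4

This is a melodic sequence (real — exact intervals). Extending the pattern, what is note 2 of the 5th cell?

G5

Grouping in 2s, the 2nd note of each cell is B3, E4, A4.
Each moves up a 4th. Continuing: D5 → G5.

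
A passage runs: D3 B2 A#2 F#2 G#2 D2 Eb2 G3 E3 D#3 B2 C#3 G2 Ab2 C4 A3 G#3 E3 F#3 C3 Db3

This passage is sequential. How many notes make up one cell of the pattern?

7

There are 21 notes; a 7-note unit gives 3 cells:
D3 B2 A#2 F#2 G#2 D2 Eb2 | G3 E3 D#3 B2 C#3 G2 Ab2 | C4 A3 G#3 E3 F#3 C3 Db3
Each cell is the previous one up a 4th — so the unit is 7 notes.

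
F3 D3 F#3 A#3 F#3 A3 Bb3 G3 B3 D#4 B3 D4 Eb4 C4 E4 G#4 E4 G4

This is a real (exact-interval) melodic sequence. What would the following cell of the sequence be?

Taking 6-note groups, the heads are F3, Bb3, Eb4: the pattern moves up a 4th.
So cell 4 is Ab4 F4 A4 C#5 A4 C5.

Ab4 F4 A4 C#5 A4 C5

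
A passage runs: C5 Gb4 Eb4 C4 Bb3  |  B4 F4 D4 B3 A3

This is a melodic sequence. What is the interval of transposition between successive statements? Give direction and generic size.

The 5-note cells begin on C5, B4 — each down a 2nd from the last.
C5 to B4 is down a 2nd.

down a 2nd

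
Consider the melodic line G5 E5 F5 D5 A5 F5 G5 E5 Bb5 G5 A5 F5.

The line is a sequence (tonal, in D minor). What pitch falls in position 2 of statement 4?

Grouping in 4s, the 2nd note of each cell is E5, F5, G5.
One more up a 2nd gives A5.

A5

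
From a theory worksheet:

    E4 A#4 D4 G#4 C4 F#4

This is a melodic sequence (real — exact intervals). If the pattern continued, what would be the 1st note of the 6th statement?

Gb3

The unit is 2 notes. Position-1 pitches of the 3 shown cells: E4, D4, C4.
Extending down a 2nd: Bb3 → Ab3 → Gb3.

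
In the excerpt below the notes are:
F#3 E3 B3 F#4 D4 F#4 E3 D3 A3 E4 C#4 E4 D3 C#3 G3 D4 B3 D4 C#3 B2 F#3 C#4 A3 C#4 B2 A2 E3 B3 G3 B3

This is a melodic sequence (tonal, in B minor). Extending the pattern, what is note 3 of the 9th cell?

A2

With 6-note cells, note 3 of each statement runs B3, A3, G3, F#3, E3.
Carrying that down a 2nd forward: D3 → C#3 → B2 → A2.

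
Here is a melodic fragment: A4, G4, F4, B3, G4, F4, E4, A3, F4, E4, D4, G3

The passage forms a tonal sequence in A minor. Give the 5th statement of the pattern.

D4 C4 B3 E3

Unit = 4 notes; the statements start on A4, G4, F4, moving down a 2nd each time.
Extending down a 2nd: E4 → D4.
So cell 5 is D4 C4 B3 E3.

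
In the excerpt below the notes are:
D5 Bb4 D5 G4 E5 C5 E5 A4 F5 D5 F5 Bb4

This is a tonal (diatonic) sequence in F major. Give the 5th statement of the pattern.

Taking 4-note groups, the heads are D5, E5, F5: the pattern moves up a 2nd.
Extending up a 2nd: G5 → A5.
From A5 the diatonic shape gives A5 F5 A5 D5.

A5 F5 A5 D5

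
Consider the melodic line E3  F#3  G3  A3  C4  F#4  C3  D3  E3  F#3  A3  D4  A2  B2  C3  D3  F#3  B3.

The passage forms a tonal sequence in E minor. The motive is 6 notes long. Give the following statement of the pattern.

With a 6-note motive the entries are E3, C3, A2, each down a 3rd from the previous.
Statement 4 starts on F#2 and keeps the same diatonic contour: F#2 G2 A2 B2 D3 G3.

F#2 G2 A2 B2 D3 G3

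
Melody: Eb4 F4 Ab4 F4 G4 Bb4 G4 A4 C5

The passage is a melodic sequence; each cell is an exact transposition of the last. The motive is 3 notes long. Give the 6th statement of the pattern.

C#5 D#5 F#5

Taking 3-note groups, the heads are Eb4, F4, G4: the pattern moves up a 2nd.
Continuing the starts: A4 → B4 → C#5.
Statement 6 starts on C#5 and keeps the same exact contour: C#5 D#5 F#5.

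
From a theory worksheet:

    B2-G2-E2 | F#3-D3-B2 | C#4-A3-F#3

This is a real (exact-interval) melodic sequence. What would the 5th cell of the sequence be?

D#5 B4 G#4

With a 3-note motive the entries are B2, F#3, C#4, each up a 5th from the previous.
Continuing the starts: G#4 → D#5.
Statement 5 starts on D#5 and keeps the same exact contour: D#5 B4 G#4.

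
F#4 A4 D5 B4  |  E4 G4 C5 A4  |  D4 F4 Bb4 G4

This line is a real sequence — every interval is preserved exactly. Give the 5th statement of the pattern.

Bb3 Db4 Gb4 Eb4

The 4-note cells begin on F#4, E4, D4 — each down a 2nd from the last.
Carrying on: C4 → Bb3.
So cell 5 is Bb3 Db4 Gb4 Eb4.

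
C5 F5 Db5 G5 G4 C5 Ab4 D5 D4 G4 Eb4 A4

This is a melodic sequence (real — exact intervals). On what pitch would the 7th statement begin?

Unit = 4 notes; the statements start on C5, G4, D4, moving down a 4th each time.
Continuing: A3 → E3 → B2 → F#2. Statement 7 starts on F#2.

F#2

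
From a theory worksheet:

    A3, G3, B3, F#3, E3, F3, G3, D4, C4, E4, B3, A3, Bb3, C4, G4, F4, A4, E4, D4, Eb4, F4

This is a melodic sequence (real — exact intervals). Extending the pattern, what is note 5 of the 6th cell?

Grouping in 7s, the 5th note of each cell is E3, A3, D4.
Extending up a 4th: G4 → C5 → F5.

F5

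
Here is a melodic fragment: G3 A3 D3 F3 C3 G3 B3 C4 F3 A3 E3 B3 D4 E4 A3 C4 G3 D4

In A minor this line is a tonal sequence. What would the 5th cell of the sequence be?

Taking 6-note groups, the heads are G3, B3, D4: the pattern moves up a 3rd.
Carrying on: F4 → A4.
From A4 the diatonic shape gives A4 B4 E4 G4 D4 A4.

A4 B4 E4 G4 D4 A4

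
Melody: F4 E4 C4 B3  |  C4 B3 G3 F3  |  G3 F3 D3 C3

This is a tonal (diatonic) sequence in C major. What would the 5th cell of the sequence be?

The 4-note cells begin on F4, C4, G3 — each down a 4th from the last.
Carrying on: D3 → A2.
From A2 the diatonic shape gives A2 G2 E2 D2.

A2 G2 E2 D2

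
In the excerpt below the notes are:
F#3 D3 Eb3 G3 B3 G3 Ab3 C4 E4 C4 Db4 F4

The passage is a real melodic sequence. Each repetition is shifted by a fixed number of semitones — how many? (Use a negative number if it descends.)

The 4-note cells begin on F#3, B3, E4 — each up a 4th from the last.
F#3 to B3 spans +5 semitones.

5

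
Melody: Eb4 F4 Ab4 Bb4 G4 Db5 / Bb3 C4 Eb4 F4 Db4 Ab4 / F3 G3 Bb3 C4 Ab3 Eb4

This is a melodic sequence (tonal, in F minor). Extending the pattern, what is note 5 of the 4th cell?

With 6-note cells, note 5 of each statement runs G4, Db4, Ab3.
One more down a 4th gives Eb3.

Eb3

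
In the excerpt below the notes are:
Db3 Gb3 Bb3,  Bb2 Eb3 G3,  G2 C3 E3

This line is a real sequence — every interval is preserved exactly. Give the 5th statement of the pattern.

C#2 F#2 A#2

Taking 3-note groups, the heads are Db3, Bb2, G2: the pattern moves down a 3rd.
Carrying on: E2 → C#2.
Statement 5 starts on C#2 and keeps the same exact contour: C#2 F#2 A#2.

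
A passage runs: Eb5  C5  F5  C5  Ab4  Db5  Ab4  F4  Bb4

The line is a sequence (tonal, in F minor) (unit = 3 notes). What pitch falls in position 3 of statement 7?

Ab3

Grouping in 3s, the 3rd note of each cell is F5, Db5, Bb4.
Each moves down a 3rd. Continuing: G4 → Eb4 → C4 → Ab3.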